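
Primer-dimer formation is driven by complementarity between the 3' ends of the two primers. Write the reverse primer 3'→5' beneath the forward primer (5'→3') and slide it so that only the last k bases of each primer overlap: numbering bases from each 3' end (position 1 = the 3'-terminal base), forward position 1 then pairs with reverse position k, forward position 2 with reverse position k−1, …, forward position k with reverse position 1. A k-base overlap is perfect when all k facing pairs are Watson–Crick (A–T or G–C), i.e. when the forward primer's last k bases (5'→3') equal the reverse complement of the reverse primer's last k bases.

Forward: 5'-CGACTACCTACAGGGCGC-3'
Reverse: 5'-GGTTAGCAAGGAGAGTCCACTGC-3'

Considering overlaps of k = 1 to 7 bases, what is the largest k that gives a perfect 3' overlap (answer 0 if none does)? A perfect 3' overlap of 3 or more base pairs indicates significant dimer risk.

Longest perfect overlap: 2 complementary base pairs; below the dimer-risk threshold (threshold 3).

Last 7 bases (5'→3') — forward …AGGGCGC, reverse …CCACTGC.
Reverse complement of the reverse primer's last 7 bases: GCAGTGG; its first k bases are the reverse complement of the reverse primer's last k bases, so a perfect k-base overlap needs the forward primer's last k bases to equal them.
Comparing (forward last k vs required): k=1: C vs G ✗; k=2: GC vs GC ✓; k=3: CGC vs GCA ✗; k=4: GCGC vs GCAG ✗; k=5: GGCGC vs GCAGT ✗; k=6: GGGCGC vs GCAGTG ✗; k=7: AGGGCGC vs GCAGTGG ✗.
Only k = 2 is perfect, so the longest perfect 3' overlap is 2.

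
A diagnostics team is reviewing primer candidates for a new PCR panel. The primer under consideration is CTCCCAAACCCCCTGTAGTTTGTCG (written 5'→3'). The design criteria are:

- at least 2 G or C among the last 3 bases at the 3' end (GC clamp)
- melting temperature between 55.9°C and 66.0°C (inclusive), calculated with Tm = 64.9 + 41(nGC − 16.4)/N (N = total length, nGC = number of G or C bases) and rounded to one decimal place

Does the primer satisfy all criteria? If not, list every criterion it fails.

Base counts: A=4, T=7, G=4, C=10 (length 25).
GC clamp: 3' end TCG has 2 G/C ✓
Tm: Tm = 64.9 + 41·(14 − 16.4)/25 = 61.0°C ✓

Meets all criteria.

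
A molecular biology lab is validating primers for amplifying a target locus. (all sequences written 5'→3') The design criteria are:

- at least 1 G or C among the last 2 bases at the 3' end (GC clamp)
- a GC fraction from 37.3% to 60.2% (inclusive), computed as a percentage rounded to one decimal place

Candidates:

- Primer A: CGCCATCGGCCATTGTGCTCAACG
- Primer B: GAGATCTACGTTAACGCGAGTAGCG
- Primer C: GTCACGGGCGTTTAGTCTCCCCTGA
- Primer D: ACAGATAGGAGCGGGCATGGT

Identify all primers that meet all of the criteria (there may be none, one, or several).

Primer A (24 nt, A=4 T=5 G=6 C=9): 3' end CG has 2 G/C ✓; GC 15/24 = 62.5%, outside 37.3–60.2% ✗ — fails.
Primer B (25 nt, A=7 T=5 G=8 C=5): 3' end CG has 2 G/C ✓; GC 13/25 = 52.0% ✓ — passes.
Primer C (25 nt, A=3 T=7 G=7 C=8): 3' end GA has 1 G/C ✓; GC 15/25 = 60.0% ✓ — passes.
Primer D (21 nt, A=6 T=3 G=9 C=3): 3' end GT has 1 G/C ✓; GC 12/21 = 57.1% ✓ — passes.

Primer B, Primer C and Primer D.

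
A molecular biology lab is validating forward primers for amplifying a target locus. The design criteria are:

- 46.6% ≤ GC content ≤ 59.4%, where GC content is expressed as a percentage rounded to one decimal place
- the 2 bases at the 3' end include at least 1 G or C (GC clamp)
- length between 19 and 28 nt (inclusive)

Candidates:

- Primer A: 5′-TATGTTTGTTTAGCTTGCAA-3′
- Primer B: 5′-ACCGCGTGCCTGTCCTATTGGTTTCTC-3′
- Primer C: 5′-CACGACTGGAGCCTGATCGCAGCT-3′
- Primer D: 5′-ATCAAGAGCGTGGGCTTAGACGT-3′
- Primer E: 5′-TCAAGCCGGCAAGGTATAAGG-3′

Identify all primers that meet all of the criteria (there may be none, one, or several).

Primer A (20 nt, A=4 T=10 G=4 C=2): GC 6/20 = 30.0%, outside 46.6–59.4% ✗; 3' end AA has 0 G/C, need ≥1 ✗; length 20 ✓ — fails.
Primer B (27 nt, A=2 T=10 G=6 C=9): GC 15/27 = 55.6% ✓; 3' end TC has 1 G/C ✓; length 27 ✓ — passes.
Primer C (24 nt, A=5 T=4 G=7 C=8): GC 15/24 = 62.5%, outside 46.6–59.4% ✗; 3' end CT has 1 G/C ✓; length 24 ✓ — fails.
Primer D (23 nt, A=6 T=5 G=8 C=4): GC 12/23 = 52.2% ✓; 3' end GT has 1 G/C ✓; length 23 ✓ — passes.
Primer E (21 nt, A=7 T=3 G=7 C=4): GC 11/21 = 52.4% ✓; 3' end GG has 2 G/C ✓; length 21 ✓ — passes.

Primer B, Primer D and Primer E.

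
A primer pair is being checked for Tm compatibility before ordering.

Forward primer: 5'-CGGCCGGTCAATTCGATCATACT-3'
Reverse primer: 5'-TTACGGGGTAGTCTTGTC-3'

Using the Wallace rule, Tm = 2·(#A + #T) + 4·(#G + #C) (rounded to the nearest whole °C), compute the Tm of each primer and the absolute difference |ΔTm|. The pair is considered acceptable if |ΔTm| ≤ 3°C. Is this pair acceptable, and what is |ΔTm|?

|ΔTm| = 16°C; the pair is not acceptable.

Forward: A=5 T=6 G=5 C=7 → Tm = 2·11 + 4·12 = 70°C.
Reverse: A=2 T=7 G=6 C=3 → Tm = 2·9 + 4·9 = 54°C.
|ΔTm| = |70 − 54| = 16°C, > 3°C.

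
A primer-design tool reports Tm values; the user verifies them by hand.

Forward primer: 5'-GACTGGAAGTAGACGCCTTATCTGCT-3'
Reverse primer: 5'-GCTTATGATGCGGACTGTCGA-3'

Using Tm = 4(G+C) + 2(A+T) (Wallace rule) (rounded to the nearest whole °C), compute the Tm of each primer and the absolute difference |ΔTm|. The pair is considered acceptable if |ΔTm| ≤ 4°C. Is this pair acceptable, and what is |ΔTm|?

|ΔTm| = 14°C; the pair is not acceptable.

Forward: A=6 T=7 G=7 C=6 → Tm = 2·13 + 4·13 = 78°C.
Reverse: A=4 T=6 G=7 C=4 → Tm = 2·10 + 4·11 = 64°C.
|ΔTm| = |78 − 64| = 14°C, > 4°C.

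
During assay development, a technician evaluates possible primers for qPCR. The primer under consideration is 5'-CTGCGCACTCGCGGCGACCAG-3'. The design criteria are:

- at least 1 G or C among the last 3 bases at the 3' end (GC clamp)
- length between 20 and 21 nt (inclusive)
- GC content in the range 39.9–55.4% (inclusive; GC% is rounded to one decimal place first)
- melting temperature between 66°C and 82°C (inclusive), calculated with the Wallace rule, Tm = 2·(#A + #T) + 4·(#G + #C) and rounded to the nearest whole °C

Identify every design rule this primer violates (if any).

Base counts: A=3, T=2, G=7, C=9 (length 21).
GC clamp: 3' end CAG has 2 G/C ✓
length: length 21 ✓
GC content: GC 16/21 = 76.2%, outside 39.9–55.4% ✗
Tm: Tm = 2·5 + 4·16 = 74°C ✓

Fails: GC content.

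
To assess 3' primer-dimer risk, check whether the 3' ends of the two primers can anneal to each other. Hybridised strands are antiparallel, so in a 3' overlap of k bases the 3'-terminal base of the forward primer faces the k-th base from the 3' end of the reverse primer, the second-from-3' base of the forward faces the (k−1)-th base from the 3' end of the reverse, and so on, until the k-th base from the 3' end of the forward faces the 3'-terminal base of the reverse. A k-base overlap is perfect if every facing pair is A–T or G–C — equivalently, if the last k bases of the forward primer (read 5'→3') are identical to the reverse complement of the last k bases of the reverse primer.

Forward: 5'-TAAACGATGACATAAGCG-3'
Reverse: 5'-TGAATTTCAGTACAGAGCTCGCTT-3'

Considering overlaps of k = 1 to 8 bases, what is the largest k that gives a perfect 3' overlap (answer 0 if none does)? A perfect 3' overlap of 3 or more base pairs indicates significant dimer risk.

Longest perfect overlap: 5 complementary base pairs; significant dimer risk (threshold 3).

Last 8 bases (5'→3') — forward …CATAAGCG, reverse …GCTCGCTT.
Reverse complement of the reverse primer's last 8 bases: AAGCGAGC; its first k bases are the reverse complement of the reverse primer's last k bases, so a perfect k-base overlap needs the forward primer's last k bases to equal them.
Comparing (forward last k vs required): k=1: G vs A ✗; k=2: CG vs AA ✗; k=3: GCG vs AAG ✗; k=4: AGCG vs AAGC ✗; k=5: AAGCG vs AAGCG ✓; k=6: TAAGCG vs AAGCGA ✗; k=7: ATAAGCG vs AAGCGAG ✗; k=8: CATAAGCG vs AAGCGAGC ✗.
Only k = 5 is perfect, so the longest perfect 3' overlap is 5.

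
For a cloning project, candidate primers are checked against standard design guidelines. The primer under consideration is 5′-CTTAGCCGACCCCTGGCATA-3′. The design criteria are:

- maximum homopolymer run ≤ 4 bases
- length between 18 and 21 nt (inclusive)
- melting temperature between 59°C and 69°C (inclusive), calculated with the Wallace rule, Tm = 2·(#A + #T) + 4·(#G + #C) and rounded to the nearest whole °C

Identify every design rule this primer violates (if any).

Base counts: A=4, T=4, G=4, C=8 (length 20).
homopolymer run: longest run = 4 ✓
length: length 20 ✓
Tm: Tm = 2·8 + 4·12 = 64°C ✓

Meets all criteria.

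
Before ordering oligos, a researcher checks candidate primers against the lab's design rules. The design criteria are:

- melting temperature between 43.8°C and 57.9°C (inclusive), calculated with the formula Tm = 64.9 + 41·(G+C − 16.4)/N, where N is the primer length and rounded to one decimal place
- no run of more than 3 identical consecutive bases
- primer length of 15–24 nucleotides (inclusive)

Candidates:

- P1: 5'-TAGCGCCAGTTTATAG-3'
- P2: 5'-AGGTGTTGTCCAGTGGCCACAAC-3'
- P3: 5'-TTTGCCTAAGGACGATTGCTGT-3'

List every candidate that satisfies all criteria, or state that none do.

P1 (16 nt, A=4 T=5 G=4 C=3): Tm = 64.9 + 41·(7 − 16.4)/16 = 40.8°C, outside 43.8–57.9°C ✗; longest run = 3 ✓; length 16 ✓ — fails.
P2 (23 nt, A=5 T=5 G=7 C=6): Tm = 64.9 + 41·(13 − 16.4)/23 = 58.8°C, outside 43.8–57.9°C ✗; longest run = 2 ✓; length 23 ✓ — fails.
P3 (22 nt, A=4 T=8 G=6 C=4): Tm = 64.9 + 41·(10 − 16.4)/22 = 53.0°C ✓; longest run = 3 ✓; length 22 ✓ — passes.

P3 only.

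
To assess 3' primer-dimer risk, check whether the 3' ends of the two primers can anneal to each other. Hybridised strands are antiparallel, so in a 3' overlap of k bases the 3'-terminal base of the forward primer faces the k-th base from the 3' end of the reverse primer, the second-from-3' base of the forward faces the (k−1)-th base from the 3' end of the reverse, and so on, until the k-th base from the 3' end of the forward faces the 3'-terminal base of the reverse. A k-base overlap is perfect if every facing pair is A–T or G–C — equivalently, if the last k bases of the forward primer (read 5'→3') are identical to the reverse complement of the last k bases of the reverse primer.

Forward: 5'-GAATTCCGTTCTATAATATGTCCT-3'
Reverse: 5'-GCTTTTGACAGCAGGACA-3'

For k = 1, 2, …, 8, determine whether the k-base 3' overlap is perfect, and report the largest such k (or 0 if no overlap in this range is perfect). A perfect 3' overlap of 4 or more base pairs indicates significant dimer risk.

Last 8 bases (5'→3') — forward …TATGTCCT, reverse …GCAGGACA.
Reverse complement of the reverse primer's last 8 bases: TGTCCTGC; its first k bases are the reverse complement of the reverse primer's last k bases, so a perfect k-base overlap needs the forward primer's last k bases to equal them.
Comparing (forward last k vs required): k=1: T vs T ✓; k=2: CT vs TG ✗; k=3: CCT vs TGT ✗; k=4: TCCT vs TGTC ✗; k=5: GTCCT vs TGTCC ✗; k=6: TGTCCT vs TGTCCT ✓; k=7: ATGTCCT vs TGTCCTG ✗; k=8: TATGTCCT vs TGTCCTGC ✗.
Perfect overlaps at k = 1, 6; the largest is 6.

Longest perfect overlap: 6 complementary base pairs; significant dimer risk (threshold 4).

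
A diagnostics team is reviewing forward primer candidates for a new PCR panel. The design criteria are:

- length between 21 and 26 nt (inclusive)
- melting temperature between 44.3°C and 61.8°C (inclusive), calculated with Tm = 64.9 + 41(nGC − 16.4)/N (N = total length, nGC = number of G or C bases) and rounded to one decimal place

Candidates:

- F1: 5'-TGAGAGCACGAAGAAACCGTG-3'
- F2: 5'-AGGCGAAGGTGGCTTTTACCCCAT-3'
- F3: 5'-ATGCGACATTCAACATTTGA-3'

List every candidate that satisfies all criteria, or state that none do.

F1 (21 nt, A=8 T=2 G=7 C=4): length 21 ✓; Tm = 64.9 + 41·(11 − 16.4)/21 = 54.4°C ✓ — passes.
F2 (24 nt, A=5 T=6 G=7 C=6): length 24 ✓; Tm = 64.9 + 41·(13 − 16.4)/24 = 59.1°C ✓ — passes.
F3 (20 nt, A=7 T=6 G=3 C=4): length 20, outside 21–26 ✗; Tm = 64.9 + 41·(7 − 16.4)/20 = 45.6°C ✓ — fails.

F1 and F2.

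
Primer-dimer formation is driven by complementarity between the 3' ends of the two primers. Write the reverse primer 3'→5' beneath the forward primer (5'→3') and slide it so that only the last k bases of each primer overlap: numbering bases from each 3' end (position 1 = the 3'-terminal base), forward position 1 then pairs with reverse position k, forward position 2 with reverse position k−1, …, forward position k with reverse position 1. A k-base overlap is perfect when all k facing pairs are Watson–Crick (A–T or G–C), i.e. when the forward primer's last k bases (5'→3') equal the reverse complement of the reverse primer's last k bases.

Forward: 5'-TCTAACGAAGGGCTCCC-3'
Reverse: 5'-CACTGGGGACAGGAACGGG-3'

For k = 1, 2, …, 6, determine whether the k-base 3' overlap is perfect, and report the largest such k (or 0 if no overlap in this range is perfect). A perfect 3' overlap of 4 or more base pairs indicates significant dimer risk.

Last 6 bases (5'→3') — forward …GCTCCC, reverse …AACGGG.
Reverse complement of the reverse primer's last 6 bases: CCCGTT; its first k bases are the reverse complement of the reverse primer's last k bases, so a perfect k-base overlap needs the forward primer's last k bases to equal them.
Comparing (forward last k vs required): k=1: C vs C ✓; k=2: CC vs CC ✓; k=3: CCC vs CCC ✓; k=4: TCCC vs CCCG ✗; k=5: CTCCC vs CCCGT ✗; k=6: GCTCCC vs CCCGTT ✗.
Perfect overlaps at k = 1, 2, 3; the largest is 3.

Longest perfect overlap: 3 complementary base pairs; below the dimer-risk threshold (threshold 4).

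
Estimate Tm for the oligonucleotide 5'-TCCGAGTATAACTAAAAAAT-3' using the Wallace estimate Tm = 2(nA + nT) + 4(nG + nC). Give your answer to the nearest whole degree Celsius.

Base counts: A=10, T=5, G=2, C=3 (length 20).
Tm = 2·(10+5) + 4·(2+3) = 2·15 + 4·5 = 30 + 20 = 50°C.

50°C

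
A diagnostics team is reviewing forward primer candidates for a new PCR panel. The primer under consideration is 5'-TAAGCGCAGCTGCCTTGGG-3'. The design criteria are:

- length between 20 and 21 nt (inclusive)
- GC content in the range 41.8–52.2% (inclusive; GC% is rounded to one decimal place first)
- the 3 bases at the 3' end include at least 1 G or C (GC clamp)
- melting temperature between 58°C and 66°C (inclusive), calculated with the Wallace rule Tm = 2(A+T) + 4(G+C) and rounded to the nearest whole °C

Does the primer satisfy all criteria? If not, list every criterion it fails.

Base counts: A=3, T=4, G=7, C=5 (length 19).
length: length 19, outside 20–21 ✗
GC content: GC 12/19 = 63.2%, outside 41.8–52.2% ✗
GC clamp: 3' end GGG has 3 G/C ✓
Tm: Tm = 2·7 + 4·12 = 62°C ✓

Fails: length, GC content.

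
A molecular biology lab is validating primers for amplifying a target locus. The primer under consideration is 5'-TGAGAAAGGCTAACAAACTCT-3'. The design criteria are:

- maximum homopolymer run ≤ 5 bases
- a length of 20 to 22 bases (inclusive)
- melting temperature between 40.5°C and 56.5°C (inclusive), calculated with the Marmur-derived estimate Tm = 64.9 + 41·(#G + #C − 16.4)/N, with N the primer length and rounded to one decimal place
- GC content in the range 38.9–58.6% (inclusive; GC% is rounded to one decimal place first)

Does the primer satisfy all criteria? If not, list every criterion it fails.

Base counts: A=9, T=4, G=4, C=4 (length 21).
homopolymer run: longest run = 3 ✓
length: length 21 ✓
Tm: Tm = 64.9 + 41·(8 − 16.4)/21 = 48.5°C ✓
GC content: GC 8/21 = 38.1%, outside 38.9–58.6% ✗

Fails: GC content.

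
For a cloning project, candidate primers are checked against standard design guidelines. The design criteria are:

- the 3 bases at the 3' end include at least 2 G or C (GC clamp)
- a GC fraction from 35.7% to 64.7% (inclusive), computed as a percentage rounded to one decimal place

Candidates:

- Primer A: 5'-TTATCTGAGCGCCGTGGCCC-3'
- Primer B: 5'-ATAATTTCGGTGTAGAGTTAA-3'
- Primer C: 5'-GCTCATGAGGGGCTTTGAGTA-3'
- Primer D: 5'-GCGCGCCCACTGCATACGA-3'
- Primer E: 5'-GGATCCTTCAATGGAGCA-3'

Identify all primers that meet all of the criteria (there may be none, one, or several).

Primer E only.

Primer A (20 nt, A=2 T=5 G=6 C=7): 3' end CCC has 3 G/C ✓; GC 13/20 = 65.0%, outside 35.7–64.7% ✗ — fails.
Primer B (21 nt, A=7 T=8 G=5 C=1): 3' end TAA has 0 G/C, need ≥2 ✗; GC 6/21 = 28.6%, outside 35.7–64.7% ✗ — fails.
Primer C (21 nt, A=4 T=6 G=8 C=3): 3' end GTA has 1 G/C, need ≥2 ✗; GC 11/21 = 52.4% ✓ — fails.
Primer D (19 nt, A=4 T=2 G=5 C=8): 3' end CGA has 2 G/C ✓; GC 13/19 = 68.4%, outside 35.7–64.7% ✗ — fails.
Primer E (18 nt, A=5 T=4 G=5 C=4): 3' end GCA has 2 G/C ✓; GC 9/18 = 50.0% ✓ — passes.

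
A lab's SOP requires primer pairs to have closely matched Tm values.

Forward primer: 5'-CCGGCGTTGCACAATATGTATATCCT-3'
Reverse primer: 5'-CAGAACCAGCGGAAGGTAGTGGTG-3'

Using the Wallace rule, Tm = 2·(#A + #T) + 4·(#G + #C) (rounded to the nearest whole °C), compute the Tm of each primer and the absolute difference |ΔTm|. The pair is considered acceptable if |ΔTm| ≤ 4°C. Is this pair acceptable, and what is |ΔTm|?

Forward: A=6 T=8 G=5 C=7 → Tm = 2·14 + 4·12 = 76°C.
Reverse: A=7 T=3 G=10 C=4 → Tm = 2·10 + 4·14 = 76°C.
|ΔTm| = |76 − 76| = 0°C, ≤ 4°C.

|ΔTm| = 0°C; the pair is acceptable.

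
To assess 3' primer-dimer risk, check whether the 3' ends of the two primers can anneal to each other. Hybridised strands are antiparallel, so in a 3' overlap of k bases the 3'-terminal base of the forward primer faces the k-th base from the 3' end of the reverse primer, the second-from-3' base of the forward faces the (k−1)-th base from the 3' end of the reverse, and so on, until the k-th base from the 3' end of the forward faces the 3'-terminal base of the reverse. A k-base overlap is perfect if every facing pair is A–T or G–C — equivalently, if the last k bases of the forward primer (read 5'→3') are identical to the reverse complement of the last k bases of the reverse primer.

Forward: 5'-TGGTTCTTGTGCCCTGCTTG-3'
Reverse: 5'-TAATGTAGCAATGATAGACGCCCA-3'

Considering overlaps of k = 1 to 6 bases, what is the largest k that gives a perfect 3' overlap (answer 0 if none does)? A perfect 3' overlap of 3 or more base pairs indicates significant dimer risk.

Last 6 bases (5'→3') — forward …TGCTTG, reverse …CGCCCA.
Reverse complement of the reverse primer's last 6 bases: TGGGCG; its first k bases are the reverse complement of the reverse primer's last k bases, so a perfect k-base overlap needs the forward primer's last k bases to equal them.
Comparing (forward last k vs required): k=1: G vs T ✗; k=2: TG vs TG ✓; k=3: TTG vs TGG ✗; k=4: CTTG vs TGGG ✗; k=5: GCTTG vs TGGGC ✗; k=6: TGCTTG vs TGGGCG ✗.
Only k = 2 is perfect, so the longest perfect 3' overlap is 2.

Longest perfect overlap: 2 complementary base pairs; below the dimer-risk threshold (threshold 3).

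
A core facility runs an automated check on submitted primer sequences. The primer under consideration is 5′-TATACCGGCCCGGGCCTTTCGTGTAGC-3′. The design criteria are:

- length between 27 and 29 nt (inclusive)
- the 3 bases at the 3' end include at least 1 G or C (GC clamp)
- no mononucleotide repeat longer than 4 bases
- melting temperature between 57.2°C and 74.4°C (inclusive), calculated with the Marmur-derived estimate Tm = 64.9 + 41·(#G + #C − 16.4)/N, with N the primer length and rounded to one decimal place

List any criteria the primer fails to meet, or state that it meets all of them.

Base counts: A=3, T=7, G=8, C=9 (length 27).
length: length 27 ✓
GC clamp: 3' end AGC has 2 G/C ✓
homopolymer run: longest run = 3 ✓
Tm: Tm = 64.9 + 41·(17 − 16.4)/27 = 65.8°C ✓

Meets all criteria.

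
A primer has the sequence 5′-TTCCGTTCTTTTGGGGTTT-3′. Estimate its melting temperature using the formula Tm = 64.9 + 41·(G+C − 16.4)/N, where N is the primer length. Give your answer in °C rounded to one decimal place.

Base counts: A=0, T=11, G=5, C=3; G+C = 8, N = 19.
Tm = 64.9 + 41·(8 − 16.4)/19 = 64.9 + -344.40/19 = 46.8°C.

46.8°C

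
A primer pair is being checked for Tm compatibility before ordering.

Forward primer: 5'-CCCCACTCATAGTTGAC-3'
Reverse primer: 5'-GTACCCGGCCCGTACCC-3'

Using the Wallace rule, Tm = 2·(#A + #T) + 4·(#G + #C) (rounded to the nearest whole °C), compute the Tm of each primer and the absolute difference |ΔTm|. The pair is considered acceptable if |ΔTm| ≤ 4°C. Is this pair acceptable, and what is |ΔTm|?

|ΔTm| = 8°C; the pair is not acceptable.

Forward: A=4 T=4 G=2 C=7 → Tm = 2·8 + 4·9 = 52°C.
Reverse: A=2 T=2 G=4 C=9 → Tm = 2·4 + 4·13 = 60°C.
|ΔTm| = |52 − 60| = 8°C, > 4°C.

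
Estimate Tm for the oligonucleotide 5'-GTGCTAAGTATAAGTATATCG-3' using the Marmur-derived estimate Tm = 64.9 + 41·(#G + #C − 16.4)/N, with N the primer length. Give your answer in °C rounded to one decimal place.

46.5°C

Base counts: A=7, T=7, G=5, C=2; G+C = 7, N = 21.
Tm = 64.9 + 41·(7 − 16.4)/21 = 64.9 + -385.40/21 = 46.5°C.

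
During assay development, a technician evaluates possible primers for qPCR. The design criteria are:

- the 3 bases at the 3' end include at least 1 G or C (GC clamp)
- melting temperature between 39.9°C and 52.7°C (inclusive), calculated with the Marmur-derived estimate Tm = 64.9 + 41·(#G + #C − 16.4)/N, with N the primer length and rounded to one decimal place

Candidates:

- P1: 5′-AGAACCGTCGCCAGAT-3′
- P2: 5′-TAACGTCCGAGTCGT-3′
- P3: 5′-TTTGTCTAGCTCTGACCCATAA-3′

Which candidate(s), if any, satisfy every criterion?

P1 and P2.

P1 (16 nt, A=5 T=2 G=4 C=5): 3' end GAT has 1 G/C ✓; Tm = 64.9 + 41·(9 − 16.4)/16 = 45.9°C ✓ — passes.
P2 (15 nt, A=3 T=4 G=4 C=4): 3' end CGT has 2 G/C ✓; Tm = 64.9 + 41·(8 − 16.4)/15 = 41.9°C ✓ — passes.
P3 (22 nt, A=5 T=8 G=3 C=6): 3' end TAA has 0 G/C, need ≥1 ✗; Tm = 64.9 + 41·(9 − 16.4)/22 = 51.1°C ✓ — fails.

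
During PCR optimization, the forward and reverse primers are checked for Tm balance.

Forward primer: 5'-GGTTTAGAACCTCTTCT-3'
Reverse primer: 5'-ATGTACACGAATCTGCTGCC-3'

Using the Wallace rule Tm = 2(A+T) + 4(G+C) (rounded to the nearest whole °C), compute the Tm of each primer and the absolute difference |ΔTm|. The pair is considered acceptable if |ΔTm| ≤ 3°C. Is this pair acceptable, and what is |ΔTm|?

|ΔTm| = 12°C; the pair is not acceptable.

Forward: A=3 T=7 G=3 C=4 → Tm = 2·10 + 4·7 = 48°C.
Reverse: A=5 T=5 G=4 C=6 → Tm = 2·10 + 4·10 = 60°C.
|ΔTm| = |48 − 60| = 12°C, > 3°C.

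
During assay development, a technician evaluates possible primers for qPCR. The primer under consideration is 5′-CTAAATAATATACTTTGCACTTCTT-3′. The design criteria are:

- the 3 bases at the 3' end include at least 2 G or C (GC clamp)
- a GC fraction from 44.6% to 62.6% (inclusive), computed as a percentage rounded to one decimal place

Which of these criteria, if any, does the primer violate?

Fails: GC clamp, GC content.

Base counts: A=8, T=11, G=1, C=5 (length 25).
GC clamp: 3' end CTT has 1 G/C, need ≥2 ✗
GC content: GC 6/25 = 24.0%, outside 44.6–62.6% ✗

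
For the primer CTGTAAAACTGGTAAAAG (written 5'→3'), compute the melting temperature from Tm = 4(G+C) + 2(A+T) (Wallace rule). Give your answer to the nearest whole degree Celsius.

48°C

Base counts: A=8, T=4, G=4, C=2 (length 18).
Tm = 2·(8+4) + 4·(4+2) = 2·12 + 4·6 = 24 + 24 = 48°C.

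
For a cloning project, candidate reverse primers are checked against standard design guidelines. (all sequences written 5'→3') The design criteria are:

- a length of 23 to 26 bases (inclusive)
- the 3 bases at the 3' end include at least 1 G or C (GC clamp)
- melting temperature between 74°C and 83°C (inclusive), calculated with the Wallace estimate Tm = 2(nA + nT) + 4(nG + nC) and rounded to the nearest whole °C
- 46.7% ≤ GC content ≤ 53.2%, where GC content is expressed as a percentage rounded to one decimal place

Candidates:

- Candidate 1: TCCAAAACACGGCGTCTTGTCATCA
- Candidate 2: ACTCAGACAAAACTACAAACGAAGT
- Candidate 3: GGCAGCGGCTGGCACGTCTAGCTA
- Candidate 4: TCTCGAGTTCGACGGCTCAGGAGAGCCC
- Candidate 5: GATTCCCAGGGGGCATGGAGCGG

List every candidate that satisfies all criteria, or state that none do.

Candidate 1 only.

Candidate 1 (25 nt, A=7 T=6 G=4 C=8): length 25 ✓; 3' end TCA has 1 G/C ✓; Tm = 2·13 + 4·12 = 74°C ✓; GC 12/25 = 48.0% ✓ — passes.
Candidate 2 (25 nt, A=13 T=3 G=3 C=6): length 25 ✓; 3' end AGT has 1 G/C ✓; Tm = 2·16 + 4·9 = 68°C, outside 74–83°C ✗; GC 9/25 = 36.0%, outside 46.7–53.2% ✗ — fails.
Candidate 3 (24 nt, A=4 T=4 G=9 C=7): length 24 ✓; 3' end CTA has 1 G/C ✓; Tm = 2·8 + 4·16 = 80°C ✓; GC 16/24 = 66.7%, outside 46.7–53.2% ✗ — fails.
Candidate 4 (28 nt, A=5 T=5 G=9 C=9): length 28, outside 23–26 ✗; 3' end CCC has 3 G/C ✓; Tm = 2·10 + 4·18 = 92°C, outside 74–83°C ✗; GC 18/28 = 64.3%, outside 46.7–53.2% ✗ — fails.
Candidate 5 (23 nt, A=4 T=3 G=11 C=5): length 23 ✓; 3' end CGG has 3 G/C ✓; Tm = 2·7 + 4·16 = 78°C ✓; GC 16/23 = 69.6%, outside 46.7–53.2% ✗ — fails.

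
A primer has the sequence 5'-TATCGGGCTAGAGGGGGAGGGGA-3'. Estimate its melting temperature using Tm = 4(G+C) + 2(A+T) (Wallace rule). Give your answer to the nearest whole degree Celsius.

Base counts: A=5, T=3, G=13, C=2 (length 23).
Tm = 2·(5+3) + 4·(13+2) = 2·8 + 4·15 = 16 + 60 = 76°C.

76°C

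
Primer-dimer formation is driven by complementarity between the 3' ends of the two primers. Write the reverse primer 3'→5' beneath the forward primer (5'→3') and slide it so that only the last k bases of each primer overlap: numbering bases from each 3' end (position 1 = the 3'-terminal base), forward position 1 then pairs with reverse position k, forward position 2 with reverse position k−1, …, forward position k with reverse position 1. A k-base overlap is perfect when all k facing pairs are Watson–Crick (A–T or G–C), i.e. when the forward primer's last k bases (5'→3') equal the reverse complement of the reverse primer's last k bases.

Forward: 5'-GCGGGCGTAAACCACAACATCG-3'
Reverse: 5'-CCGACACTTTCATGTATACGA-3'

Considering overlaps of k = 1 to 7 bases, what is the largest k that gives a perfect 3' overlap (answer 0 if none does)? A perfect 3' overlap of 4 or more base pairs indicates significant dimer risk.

Last 7 bases (5'→3') — forward …AACATCG, reverse …TATACGA.
Reverse complement of the reverse primer's last 7 bases: TCGTATA; its first k bases are the reverse complement of the reverse primer's last k bases, so a perfect k-base overlap needs the forward primer's last k bases to equal them.
Comparing (forward last k vs required): k=1: G vs T ✗; k=2: CG vs TC ✗; k=3: TCG vs TCG ✓; k=4: ATCG vs TCGT ✗; k=5: CATCG vs TCGTA ✗; k=6: ACATCG vs TCGTAT ✗; k=7: AACATCG vs TCGTATA ✗.
Only k = 3 is perfect, so the longest perfect 3' overlap is 3.

Longest perfect overlap: 3 complementary base pairs; below the dimer-risk threshold (threshold 4).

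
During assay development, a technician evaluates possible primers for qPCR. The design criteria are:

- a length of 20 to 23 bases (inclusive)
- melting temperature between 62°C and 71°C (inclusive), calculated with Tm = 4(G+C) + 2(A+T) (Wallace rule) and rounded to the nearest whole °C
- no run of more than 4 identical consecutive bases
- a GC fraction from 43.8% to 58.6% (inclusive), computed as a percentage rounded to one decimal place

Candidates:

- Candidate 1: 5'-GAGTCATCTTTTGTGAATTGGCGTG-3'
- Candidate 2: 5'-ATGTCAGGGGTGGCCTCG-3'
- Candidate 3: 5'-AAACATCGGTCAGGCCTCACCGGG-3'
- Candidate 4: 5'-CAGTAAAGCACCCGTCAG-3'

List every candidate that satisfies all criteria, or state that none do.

Candidate 1 (25 nt, A=4 T=10 G=8 C=3): length 25, outside 20–23 ✗; Tm = 2·14 + 4·11 = 72°C, outside 62–71°C ✗; longest run = 4 ✓; GC 11/25 = 44.0% ✓ — fails.
Candidate 2 (18 nt, A=2 T=4 G=8 C=4): length 18, outside 20–23 ✗; Tm = 2·6 + 4·12 = 60°C, outside 62–71°C ✗; longest run = 4 ✓; GC 12/18 = 66.7%, outside 43.8–58.6% ✗ — fails.
Candidate 3 (24 nt, A=6 T=3 G=7 C=8): length 24, outside 20–23 ✗; Tm = 2·9 + 4·15 = 78°C, outside 62–71°C ✗; longest run = 3 ✓; GC 15/24 = 62.5%, outside 43.8–58.6% ✗ — fails.
Candidate 4 (18 nt, A=6 T=2 G=4 C=6): length 18, outside 20–23 ✗; Tm = 2·8 + 4·10 = 56°C, outside 62–71°C ✗; longest run = 3 ✓; GC 10/18 = 55.6% ✓ — fails.

None of the candidates satisfy all criteria.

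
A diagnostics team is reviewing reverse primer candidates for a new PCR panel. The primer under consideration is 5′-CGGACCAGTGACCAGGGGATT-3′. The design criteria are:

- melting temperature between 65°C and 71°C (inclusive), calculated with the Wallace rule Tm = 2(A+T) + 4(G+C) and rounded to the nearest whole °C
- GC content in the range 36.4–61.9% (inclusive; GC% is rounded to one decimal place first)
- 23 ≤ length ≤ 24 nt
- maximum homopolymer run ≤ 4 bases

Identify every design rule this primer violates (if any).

Fails: length.

Base counts: A=5, T=3, G=8, C=5 (length 21).
Tm: Tm = 2·8 + 4·13 = 68°C ✓
GC content: GC 13/21 = 61.9% ✓
length: length 21, outside 23–24 ✗
homopolymer run: longest run = 4 ✓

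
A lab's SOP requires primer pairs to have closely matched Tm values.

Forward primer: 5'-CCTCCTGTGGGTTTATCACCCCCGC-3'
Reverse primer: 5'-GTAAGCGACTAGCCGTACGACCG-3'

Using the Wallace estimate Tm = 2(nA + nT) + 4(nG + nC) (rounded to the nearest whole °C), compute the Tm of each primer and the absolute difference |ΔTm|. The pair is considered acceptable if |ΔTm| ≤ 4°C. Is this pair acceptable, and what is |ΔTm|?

|ΔTm| = 8°C; the pair is not acceptable.

Forward: A=2 T=7 G=5 C=11 → Tm = 2·9 + 4·16 = 82°C.
Reverse: A=6 T=3 G=7 C=7 → Tm = 2·9 + 4·14 = 74°C.
|ΔTm| = |82 − 74| = 8°C, > 4°C.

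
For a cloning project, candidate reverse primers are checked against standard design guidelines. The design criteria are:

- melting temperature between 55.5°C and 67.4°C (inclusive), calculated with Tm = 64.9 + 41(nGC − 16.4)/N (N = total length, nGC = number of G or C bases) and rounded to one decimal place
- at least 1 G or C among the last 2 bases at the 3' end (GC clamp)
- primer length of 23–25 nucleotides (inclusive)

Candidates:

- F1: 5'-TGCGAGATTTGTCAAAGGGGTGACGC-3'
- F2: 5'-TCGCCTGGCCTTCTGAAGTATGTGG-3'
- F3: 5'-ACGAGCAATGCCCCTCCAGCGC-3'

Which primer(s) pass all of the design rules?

F1 (26 nt, A=6 T=6 G=10 C=4): Tm = 64.9 + 41·(14 − 16.4)/26 = 61.1°C ✓; 3' end GC has 2 G/C ✓; length 26, outside 23–25 ✗ — fails.
F2 (25 nt, A=3 T=8 G=8 C=6): Tm = 64.9 + 41·(14 − 16.4)/25 = 61.0°C ✓; 3' end GG has 2 G/C ✓; length 25 ✓ — passes.
F3 (22 nt, A=5 T=2 G=5 C=10): Tm = 64.9 + 41·(15 − 16.4)/22 = 62.3°C ✓; 3' end GC has 2 G/C ✓; length 22, outside 23–25 ✗ — fails.

F2 only.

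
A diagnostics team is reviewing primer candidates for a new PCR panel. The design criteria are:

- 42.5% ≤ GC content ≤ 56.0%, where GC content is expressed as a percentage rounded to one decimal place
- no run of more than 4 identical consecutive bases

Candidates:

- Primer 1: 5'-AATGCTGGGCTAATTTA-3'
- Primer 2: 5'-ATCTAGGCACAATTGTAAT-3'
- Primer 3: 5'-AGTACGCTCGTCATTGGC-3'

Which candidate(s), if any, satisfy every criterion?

Primer 3 only.

Primer 1 (17 nt, A=5 T=6 G=4 C=2): GC 6/17 = 35.3%, outside 42.5–56.0% ✗; longest run = 3 ✓ — fails.
Primer 2 (19 nt, A=7 T=6 G=3 C=3): GC 6/19 = 31.6%, outside 42.5–56.0% ✗; longest run = 2 ✓ — fails.
Primer 3 (18 nt, A=3 T=5 G=5 C=5): GC 10/18 = 55.6% ✓; longest run = 2 ✓ — passes.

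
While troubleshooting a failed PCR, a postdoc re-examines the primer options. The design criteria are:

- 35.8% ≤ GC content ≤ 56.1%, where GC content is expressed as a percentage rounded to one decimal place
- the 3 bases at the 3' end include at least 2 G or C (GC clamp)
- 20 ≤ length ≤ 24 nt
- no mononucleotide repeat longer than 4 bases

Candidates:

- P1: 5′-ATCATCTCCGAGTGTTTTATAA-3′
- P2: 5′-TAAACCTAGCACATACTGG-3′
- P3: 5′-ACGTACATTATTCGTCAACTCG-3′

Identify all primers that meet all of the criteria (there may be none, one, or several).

P1 (22 nt, A=6 T=9 G=3 C=4): GC 7/22 = 31.8%, outside 35.8–56.1% ✗; 3' end TAA has 0 G/C, need ≥2 ✗; length 22 ✓; longest run = 4 ✓ — fails.
P2 (19 nt, A=7 T=4 G=3 C=5): GC 8/19 = 42.1% ✓; 3' end TGG has 2 G/C ✓; length 19, outside 20–24 ✗; longest run = 3 ✓ — fails.
P3 (22 nt, A=6 T=7 G=3 C=6): GC 9/22 = 40.9% ✓; 3' end TCG has 2 G/C ✓; length 22 ✓; longest run = 2 ✓ — passes.

P3 only.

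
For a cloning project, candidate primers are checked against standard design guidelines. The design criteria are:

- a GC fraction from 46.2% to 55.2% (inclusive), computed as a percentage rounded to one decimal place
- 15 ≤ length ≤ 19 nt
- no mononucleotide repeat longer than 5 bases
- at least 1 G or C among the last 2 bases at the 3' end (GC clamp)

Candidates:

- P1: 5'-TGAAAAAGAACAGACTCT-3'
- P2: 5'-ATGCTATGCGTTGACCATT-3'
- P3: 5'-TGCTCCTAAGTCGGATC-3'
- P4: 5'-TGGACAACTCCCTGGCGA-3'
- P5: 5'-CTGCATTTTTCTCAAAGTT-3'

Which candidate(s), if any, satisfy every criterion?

P1 (18 nt, A=9 T=3 G=3 C=3): GC 6/18 = 33.3%, outside 46.2–55.2% ✗; length 18 ✓; longest run = 5 ✓; 3' end CT has 1 G/C ✓ — fails.
P2 (19 nt, A=4 T=7 G=4 C=4): GC 8/19 = 42.1%, outside 46.2–55.2% ✗; length 19 ✓; longest run = 2 ✓; 3' end TT has 0 G/C, need ≥1 ✗ — fails.
P3 (17 nt, A=3 T=5 G=4 C=5): GC 9/17 = 52.9% ✓; length 17 ✓; longest run = 2 ✓; 3' end TC has 1 G/C ✓ — passes.
P4 (18 nt, A=4 T=3 G=5 C=6): GC 11/18 = 61.1%, outside 46.2–55.2% ✗; length 18 ✓; longest run = 3 ✓; 3' end GA has 1 G/C ✓ — fails.
P5 (19 nt, A=4 T=9 G=2 C=4): GC 6/19 = 31.6%, outside 46.2–55.2% ✗; length 19 ✓; longest run = 5 ✓; 3' end TT has 0 G/C, need ≥1 ✗ — fails.

P3 only.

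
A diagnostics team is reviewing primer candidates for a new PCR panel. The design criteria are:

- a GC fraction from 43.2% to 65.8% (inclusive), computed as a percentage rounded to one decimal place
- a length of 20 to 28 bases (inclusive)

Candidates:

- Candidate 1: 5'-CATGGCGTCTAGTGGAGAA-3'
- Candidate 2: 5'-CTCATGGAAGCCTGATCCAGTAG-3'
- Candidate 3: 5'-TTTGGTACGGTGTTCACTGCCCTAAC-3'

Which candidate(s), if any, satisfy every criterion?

Candidate 1 (19 nt, A=5 T=4 G=7 C=3): GC 10/19 = 52.6% ✓; length 19, outside 20–28 ✗ — fails.
Candidate 2 (23 nt, A=6 T=5 G=6 C=6): GC 12/23 = 52.2% ✓; length 23 ✓ — passes.
Candidate 3 (26 nt, A=4 T=9 G=6 C=7): GC 13/26 = 50.0% ✓; length 26 ✓ — passes.

Candidate 2 and Candidate 3.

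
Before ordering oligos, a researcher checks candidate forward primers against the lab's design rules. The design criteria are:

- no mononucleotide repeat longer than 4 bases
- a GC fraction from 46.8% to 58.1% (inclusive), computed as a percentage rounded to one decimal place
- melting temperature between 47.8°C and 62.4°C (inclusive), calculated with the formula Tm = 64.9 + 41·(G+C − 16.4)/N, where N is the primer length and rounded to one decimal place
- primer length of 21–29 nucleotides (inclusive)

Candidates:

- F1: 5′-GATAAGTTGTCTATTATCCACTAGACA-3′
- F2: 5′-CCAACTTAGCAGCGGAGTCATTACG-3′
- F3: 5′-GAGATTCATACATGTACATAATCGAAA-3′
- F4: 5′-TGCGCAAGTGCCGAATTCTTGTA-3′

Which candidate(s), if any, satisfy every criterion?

F1 (27 nt, A=9 T=9 G=4 C=5): longest run = 2 ✓; GC 9/27 = 33.3%, outside 46.8–58.1% ✗; Tm = 64.9 + 41·(9 − 16.4)/27 = 53.7°C ✓; length 27 ✓ — fails.
F2 (25 nt, A=7 T=5 G=6 C=7): longest run = 2 ✓; GC 13/25 = 52.0% ✓; Tm = 64.9 + 41·(13 − 16.4)/25 = 59.3°C ✓; length 25 ✓ — passes.
F3 (27 nt, A=12 T=7 G=4 C=4): longest run = 3 ✓; GC 8/27 = 29.6%, outside 46.8–58.1% ✗; Tm = 64.9 + 41·(8 − 16.4)/27 = 52.1°C ✓; length 27 ✓ — fails.
F4 (23 nt, A=5 T=7 G=6 C=5): longest run = 2 ✓; GC 11/23 = 47.8% ✓; Tm = 64.9 + 41·(11 − 16.4)/23 = 55.3°C ✓; length 23 ✓ — passes.

F2 and F4.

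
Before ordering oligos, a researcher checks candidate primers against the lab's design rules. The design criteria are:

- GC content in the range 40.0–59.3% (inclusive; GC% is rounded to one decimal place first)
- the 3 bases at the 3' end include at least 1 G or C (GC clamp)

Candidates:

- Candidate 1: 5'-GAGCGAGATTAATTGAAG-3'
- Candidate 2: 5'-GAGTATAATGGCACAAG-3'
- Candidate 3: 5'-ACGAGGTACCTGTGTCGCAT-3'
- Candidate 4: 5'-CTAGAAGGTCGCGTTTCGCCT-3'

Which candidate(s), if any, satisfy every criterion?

Candidate 1 (18 nt, A=7 T=4 G=6 C=1): GC 7/18 = 38.9%, outside 40.0–59.3% ✗; 3' end AAG has 1 G/C ✓ — fails.
Candidate 2 (17 nt, A=7 T=3 G=5 C=2): GC 7/17 = 41.2% ✓; 3' end AAG has 1 G/C ✓ — passes.
Candidate 3 (20 nt, A=4 T=5 G=6 C=5): GC 11/20 = 55.0% ✓; 3' end CAT has 1 G/C ✓ — passes.
Candidate 4 (21 nt, A=3 T=6 G=6 C=6): GC 12/21 = 57.1% ✓; 3' end CCT has 2 G/C ✓ — passes.

Candidate 2, Candidate 3 and Candidate 4.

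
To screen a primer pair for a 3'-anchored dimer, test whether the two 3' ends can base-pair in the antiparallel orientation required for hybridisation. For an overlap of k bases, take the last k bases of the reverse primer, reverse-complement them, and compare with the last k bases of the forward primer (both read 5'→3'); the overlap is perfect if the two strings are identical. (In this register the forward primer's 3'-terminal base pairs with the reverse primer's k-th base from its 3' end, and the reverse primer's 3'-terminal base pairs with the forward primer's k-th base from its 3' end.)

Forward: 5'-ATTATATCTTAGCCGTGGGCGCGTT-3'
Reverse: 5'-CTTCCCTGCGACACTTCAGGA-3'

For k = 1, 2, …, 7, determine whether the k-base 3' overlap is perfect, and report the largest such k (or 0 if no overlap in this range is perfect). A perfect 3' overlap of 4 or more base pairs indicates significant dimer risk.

Last 7 bases (5'→3') — forward …GCGCGTT, reverse …TTCAGGA.
Reverse complement of the reverse primer's last 7 bases: TCCTGAA; its first k bases are the reverse complement of the reverse primer's last k bases, so a perfect k-base overlap needs the forward primer's last k bases to equal them.
Comparing (forward last k vs required): k=1: T vs T ✓; k=2: TT vs TC ✗; k=3: GTT vs TCC ✗; k=4: CGTT vs TCCT ✗; k=5: GCGTT vs TCCTG ✗; k=6: CGCGTT vs TCCTGA ✗; k=7: GCGCGTT vs TCCTGAA ✗.
Only k = 1 is perfect, so the longest perfect 3' overlap is 1.

Longest perfect overlap: 1 complementary base pair; below the dimer-risk threshold (threshold 4).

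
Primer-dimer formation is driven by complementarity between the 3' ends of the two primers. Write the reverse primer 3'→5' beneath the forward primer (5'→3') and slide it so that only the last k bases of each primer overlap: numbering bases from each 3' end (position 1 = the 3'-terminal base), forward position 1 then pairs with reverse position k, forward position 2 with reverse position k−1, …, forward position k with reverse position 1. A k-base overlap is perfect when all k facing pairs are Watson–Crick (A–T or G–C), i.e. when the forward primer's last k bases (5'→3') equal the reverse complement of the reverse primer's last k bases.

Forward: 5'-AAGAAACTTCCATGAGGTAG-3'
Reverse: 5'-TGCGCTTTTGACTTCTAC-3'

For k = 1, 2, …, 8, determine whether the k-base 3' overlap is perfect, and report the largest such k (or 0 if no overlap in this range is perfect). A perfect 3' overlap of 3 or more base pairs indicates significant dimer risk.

Longest perfect overlap: 4 complementary base pairs; significant dimer risk (threshold 3).

Last 8 bases (5'→3') — forward …TGAGGTAG, reverse …ACTTCTAC.
Reverse complement of the reverse primer's last 8 bases: GTAGAAGT; its first k bases are the reverse complement of the reverse primer's last k bases, so a perfect k-base overlap needs the forward primer's last k bases to equal them.
Comparing (forward last k vs required): k=1: G vs G ✓; k=2: AG vs GT ✗; k=3: TAG vs GTA ✗; k=4: GTAG vs GTAG ✓; k=5: GGTAG vs GTAGA ✗; k=6: AGGTAG vs GTAGAA ✗; k=7: GAGGTAG vs GTAGAAG ✗; k=8: TGAGGTAG vs GTAGAAGT ✗.
Perfect overlaps at k = 1, 4; the largest is 4.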